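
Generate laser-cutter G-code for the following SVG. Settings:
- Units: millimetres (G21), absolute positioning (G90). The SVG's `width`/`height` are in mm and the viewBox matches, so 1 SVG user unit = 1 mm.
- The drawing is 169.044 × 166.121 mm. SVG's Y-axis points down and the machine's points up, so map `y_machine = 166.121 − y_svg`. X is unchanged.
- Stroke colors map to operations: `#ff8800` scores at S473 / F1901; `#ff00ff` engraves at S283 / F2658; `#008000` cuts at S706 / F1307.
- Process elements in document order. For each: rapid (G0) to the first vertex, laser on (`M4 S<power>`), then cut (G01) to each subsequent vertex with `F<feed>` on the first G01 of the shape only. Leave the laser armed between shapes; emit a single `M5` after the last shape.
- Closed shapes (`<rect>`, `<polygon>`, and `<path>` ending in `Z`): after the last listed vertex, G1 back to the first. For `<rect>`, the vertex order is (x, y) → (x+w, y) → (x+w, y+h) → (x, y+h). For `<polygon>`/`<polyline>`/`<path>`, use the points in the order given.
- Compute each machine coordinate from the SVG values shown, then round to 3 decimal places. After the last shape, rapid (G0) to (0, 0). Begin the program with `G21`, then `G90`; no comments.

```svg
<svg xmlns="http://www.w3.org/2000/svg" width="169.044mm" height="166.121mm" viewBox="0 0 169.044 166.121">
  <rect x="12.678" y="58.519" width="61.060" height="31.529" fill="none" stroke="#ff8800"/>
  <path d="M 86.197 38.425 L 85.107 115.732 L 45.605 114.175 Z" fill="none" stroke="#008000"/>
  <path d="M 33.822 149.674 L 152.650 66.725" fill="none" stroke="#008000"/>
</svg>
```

1 u = 1 mm; y_m = 166.121 − y.

[1] `<rect>` rectangle, #ff8800→score S473 F1901: (12.678,107.602) → (73.738,107.602) → (73.738,76.073) → (12.678,76.073) → (12.678,107.602) (closed)

[2] `<path>` closed polygon, #008000→cut S706 F1307: (86.197,127.696) → (85.107,50.389) → (45.605,51.946) → (86.197,127.696) (closed)

[3] `<path>` line segment, #008000→cut S706 F1307: (33.822,16.447) → (152.650,99.396)

G21
G90
G0 X12.678 Y107.602
M4 S473
G01 X73.738 Y107.602 F1901
G01 X73.738 Y76.073
G01 X12.678 Y76.073
G01 X12.678 Y107.602
G0 X86.197 Y127.696
M4 S706
G01 X85.107 Y50.389 F1307
G01 X45.605 Y51.946
G01 X86.197 Y127.696
G0 X33.822 Y16.447
M4 S706
G01 X152.650 Y99.396 F1307
M5
G0 X0.000 Y0.000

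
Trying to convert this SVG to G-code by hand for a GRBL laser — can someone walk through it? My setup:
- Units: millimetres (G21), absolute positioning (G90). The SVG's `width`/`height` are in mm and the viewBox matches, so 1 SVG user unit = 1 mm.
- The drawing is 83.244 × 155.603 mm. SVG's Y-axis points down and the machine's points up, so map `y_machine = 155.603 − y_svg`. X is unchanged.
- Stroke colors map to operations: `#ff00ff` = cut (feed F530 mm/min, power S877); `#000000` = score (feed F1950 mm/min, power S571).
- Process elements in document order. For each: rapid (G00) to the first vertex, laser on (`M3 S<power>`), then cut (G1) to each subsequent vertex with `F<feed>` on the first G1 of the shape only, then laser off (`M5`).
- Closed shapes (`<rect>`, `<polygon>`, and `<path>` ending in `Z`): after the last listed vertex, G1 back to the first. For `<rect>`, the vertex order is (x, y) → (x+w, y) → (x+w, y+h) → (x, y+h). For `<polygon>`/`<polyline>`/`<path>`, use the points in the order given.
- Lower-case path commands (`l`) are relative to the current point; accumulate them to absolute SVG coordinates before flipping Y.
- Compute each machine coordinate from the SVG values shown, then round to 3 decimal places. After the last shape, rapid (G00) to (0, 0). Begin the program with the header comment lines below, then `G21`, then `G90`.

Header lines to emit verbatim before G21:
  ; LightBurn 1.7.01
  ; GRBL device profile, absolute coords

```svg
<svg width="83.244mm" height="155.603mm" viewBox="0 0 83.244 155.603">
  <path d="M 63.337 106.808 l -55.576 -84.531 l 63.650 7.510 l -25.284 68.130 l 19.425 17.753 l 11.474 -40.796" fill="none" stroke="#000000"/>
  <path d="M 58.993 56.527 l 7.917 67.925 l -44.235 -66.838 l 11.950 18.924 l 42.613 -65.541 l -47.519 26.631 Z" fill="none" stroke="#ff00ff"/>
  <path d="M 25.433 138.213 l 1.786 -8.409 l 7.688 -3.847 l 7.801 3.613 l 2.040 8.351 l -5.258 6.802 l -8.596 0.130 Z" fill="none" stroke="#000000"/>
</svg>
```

; LightBurn 1.7.01
; GRBL device profile, absolute coords
G21
G90
G00 X63.337 Y48.795
M3 S571
G1 X7.761 Y133.326 F1950
G1 X71.411 Y125.816
G1 X46.127 Y57.686
G1 X65.552 Y39.933
G1 X77.026 Y80.729
M5
G00 X58.993 Y99.076
M3 S877
G1 X66.910 Y31.151 F530
G1 X22.675 Y97.989
G1 X34.625 Y79.065
G1 X77.238 Y144.606
G1 X29.719 Y117.975
G1 X58.993 Y99.076
M5
G00 X25.433 Y17.390
M3 S571
G1 X27.219 Y25.799 F1950
G1 X34.907 Y29.646
G1 X42.708 Y26.033
G1 X44.748 Y17.682
G1 X39.490 Y10.880
G1 X30.894 Y10.750
G1 X25.433 Y17.390
M5
G00 X0.000 Y0.000

viewBox `0 0 83.244 155.603` with mm width/height → 1 unit = 1 mm. Flip: y_m = 155.603 − y_svg.

**Shape 1** — `<path>` open polyline, stroke `#000000` → score (S571, F1950). Machine vertices: (63.337,48.795) → (7.761,133.326) → (71.411,125.816) → (46.127,57.686) → (65.552,39.933) → (77.026,80.729). Open path.

**Shape 2** — `<path>` closed polygon, stroke `#ff00ff` → cut (S877, F530). Machine vertices: (58.993,99.076) → (66.910,31.151) → (22.675,97.989) → (34.625,79.065) → (77.238,144.606) → (29.719,117.975) → (58.993,99.076). Closed: final G1 returns to the first vertex.

**Shape 3** — `<path>` regular polygon, stroke `#000000` → score (S571, F1950). Machine vertices: (25.433,17.390) → (27.219,25.799) → (34.907,29.646) → (42.708,26.033) → (44.748,17.682) → (39.490,10.880) → (30.894,10.750) → (25.433,17.390). Closed: final G1 returns to the first vertex.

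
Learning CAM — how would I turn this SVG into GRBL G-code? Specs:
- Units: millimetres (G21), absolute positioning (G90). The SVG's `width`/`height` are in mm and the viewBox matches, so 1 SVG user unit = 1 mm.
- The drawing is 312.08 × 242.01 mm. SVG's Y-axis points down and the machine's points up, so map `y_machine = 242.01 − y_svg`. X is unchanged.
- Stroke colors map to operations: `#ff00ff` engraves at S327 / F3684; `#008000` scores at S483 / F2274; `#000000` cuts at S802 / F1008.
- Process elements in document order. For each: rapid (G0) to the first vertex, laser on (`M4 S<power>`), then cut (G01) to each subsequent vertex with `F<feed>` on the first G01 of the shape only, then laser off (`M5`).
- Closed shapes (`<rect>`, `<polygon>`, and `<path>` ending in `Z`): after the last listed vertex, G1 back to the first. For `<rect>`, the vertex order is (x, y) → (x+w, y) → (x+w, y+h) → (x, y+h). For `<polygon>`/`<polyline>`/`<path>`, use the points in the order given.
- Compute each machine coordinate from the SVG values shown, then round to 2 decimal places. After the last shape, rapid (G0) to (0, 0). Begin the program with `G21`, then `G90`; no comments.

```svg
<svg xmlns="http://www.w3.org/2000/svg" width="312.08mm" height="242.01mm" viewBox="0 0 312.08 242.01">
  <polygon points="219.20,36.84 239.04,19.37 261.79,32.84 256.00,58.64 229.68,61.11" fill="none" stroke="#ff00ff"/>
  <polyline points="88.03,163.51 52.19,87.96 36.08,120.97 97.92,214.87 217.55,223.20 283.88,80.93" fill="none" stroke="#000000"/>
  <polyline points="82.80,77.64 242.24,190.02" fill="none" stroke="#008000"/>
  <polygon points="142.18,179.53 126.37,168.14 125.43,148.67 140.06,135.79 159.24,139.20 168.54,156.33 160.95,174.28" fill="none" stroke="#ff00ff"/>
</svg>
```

1 u = 1 mm; y_m = 242.01 − y.

[1] `<polygon>` regular polygon, #ff00ff→engrave S327 F3684: (219.20,205.17) → (239.04,222.64) → (261.79,209.17) → (256.00,183.37) → (229.68,180.90) → (219.20,205.17) (closed)

[2] `<polyline>` open polyline, #000000→cut S802 F1008: (88.03,78.50) → (52.19,154.05) → (36.08,121.04) → (97.92,27.14) → (217.55,18.81) → (283.88,161.08)

[3] `<polyline>` line segment, #008000→score S483 F2274: (82.80,164.37) → (242.24,51.99)

[4] `<polygon>` regular polygon, #ff00ff→engrave S327 F3684: (142.18,62.48) → (126.37,73.87) → (125.43,93.34) → (140.06,106.22) → (159.24,102.81) → (168.54,85.68) → (160.95,67.73) → (142.18,62.48) (closed)

G21
G90
G0 X219.20 Y205.17
M4 S327
G01 X239.04 Y222.64 F3684
G01 X261.79 Y209.17
G01 X256.00 Y183.37
G01 X229.68 Y180.90
G01 X219.20 Y205.17
M5
G0 X88.03 Y78.50
M4 S802
G01 X52.19 Y154.05 F1008
G01 X36.08 Y121.04
G01 X97.92 Y27.14
G01 X217.55 Y18.81
G01 X283.88 Y161.08
M5
G0 X82.80 Y164.37
M4 S483
G01 X242.24 Y51.99 F2274
M5
G0 X142.18 Y62.48
M4 S327
G01 X126.37 Y73.87 F3684
G01 X125.43 Y93.34
G01 X140.06 Y106.22
G01 X159.24 Y102.81
G01 X168.54 Y85.68
G01 X160.95 Y67.73
G01 X142.18 Y62.48
M5
G0 X0.00 Y0.00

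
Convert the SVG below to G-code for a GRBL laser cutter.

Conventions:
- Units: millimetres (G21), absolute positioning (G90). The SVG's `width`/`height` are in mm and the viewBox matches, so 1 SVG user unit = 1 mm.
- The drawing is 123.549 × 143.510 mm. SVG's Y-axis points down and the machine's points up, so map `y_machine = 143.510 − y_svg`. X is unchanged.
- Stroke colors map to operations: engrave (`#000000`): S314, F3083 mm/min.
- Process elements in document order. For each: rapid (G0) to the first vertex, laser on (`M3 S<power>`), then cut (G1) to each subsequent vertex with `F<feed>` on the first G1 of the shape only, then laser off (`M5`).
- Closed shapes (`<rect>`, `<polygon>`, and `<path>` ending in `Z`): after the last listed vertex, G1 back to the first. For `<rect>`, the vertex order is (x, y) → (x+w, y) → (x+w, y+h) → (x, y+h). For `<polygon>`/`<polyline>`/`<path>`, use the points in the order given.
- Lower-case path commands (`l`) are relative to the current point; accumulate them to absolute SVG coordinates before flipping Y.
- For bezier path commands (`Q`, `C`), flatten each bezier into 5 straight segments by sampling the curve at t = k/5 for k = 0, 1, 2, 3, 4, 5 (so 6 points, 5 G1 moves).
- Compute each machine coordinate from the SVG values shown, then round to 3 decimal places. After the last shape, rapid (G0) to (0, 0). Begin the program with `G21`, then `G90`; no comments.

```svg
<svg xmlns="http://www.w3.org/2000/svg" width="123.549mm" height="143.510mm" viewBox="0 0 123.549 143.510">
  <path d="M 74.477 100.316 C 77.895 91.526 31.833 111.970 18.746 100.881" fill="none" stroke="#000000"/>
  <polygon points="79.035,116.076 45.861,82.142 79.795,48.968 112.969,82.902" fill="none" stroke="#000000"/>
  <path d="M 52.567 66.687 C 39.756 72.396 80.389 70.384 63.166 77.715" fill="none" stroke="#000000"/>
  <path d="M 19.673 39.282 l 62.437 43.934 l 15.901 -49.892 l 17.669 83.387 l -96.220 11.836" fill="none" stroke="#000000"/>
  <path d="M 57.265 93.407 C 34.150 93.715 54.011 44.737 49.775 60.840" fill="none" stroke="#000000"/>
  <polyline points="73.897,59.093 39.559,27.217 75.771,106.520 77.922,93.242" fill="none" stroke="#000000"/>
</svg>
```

G21
G90
G0 X74.477 Y43.194
M3 S314
G1 X71.250 Y45.446 F3083
G1 X60.105 Y43.599
G1 X45.001 Y40.569
G1 X29.896 Y39.273
G1 X18.746 Y42.629
M5
G0 X79.035 Y27.434
M3 S314
G1 X45.861 Y61.368 F3083
G1 X79.795 Y94.542
G1 X112.969 Y60.608
G1 X79.035 Y27.434
M5
G0 X52.567 Y76.823
M3 S314
G1 X50.403 Y74.188 F3083
G1 X55.724 Y72.586
G1 X63.186 Y71.200
G1 X67.447 Y69.209
G1 X63.166 Y65.795
M5
G0 X19.673 Y104.228
M3 S314
G1 X82.110 Y60.294 F3083
G1 X98.011 Y110.186
G1 X115.680 Y26.799
G1 X19.460 Y14.963
M5
G0 X57.265 Y50.103
M3 S314
G1 X48.017 Y54.918 F3083
G1 X45.863 Y66.071
G1 X47.584 Y78.074
G1 X49.962 Y85.437
G1 X49.775 Y82.670
M5
G0 X73.897 Y84.417
M3 S314
G1 X39.559 Y116.293 F3083
G1 X75.771 Y36.990
G1 X77.922 Y50.268
M5
G0 X0.000 Y0.000

1 u = 1 mm; y_m = 143.510 − y.

[1] `<path>` cubic bezier, #000000→engrave S314 F3083: (74.477,43.194) → (71.250,45.446) → (60.105,43.599) → (45.001,40.569) → (29.896,39.273) → (18.746,42.629)

[2] `<polygon>` regular polygon, #000000→engrave S314 F3083: (79.035,27.434) → (45.861,61.368) → (79.795,94.542) → (112.969,60.608) → (79.035,27.434) (closed)

[3] `<path>` cubic bezier, #000000→engrave S314 F3083: (52.567,76.823) → (50.403,74.188) → (55.724,72.586) → (63.186,71.200) → (67.447,69.209) → (63.166,65.795)

[4] `<path>` open polyline, #000000→engrave S314 F3083: (19.673,104.228) → (82.110,60.294) → (98.011,110.186) → (115.680,26.799) → (19.460,14.963)

[5] `<path>` cubic bezier, #000000→engrave S314 F3083: (57.265,50.103) → (48.017,54.918) → (45.863,66.071) → (47.584,78.074) → (49.962,85.437) → (49.775,82.670)

[6] `<polyline>` open polyline, #000000→engrave S314 F3083: (73.897,84.417) → (39.559,116.293) → (75.771,36.990) → (77.922,50.268)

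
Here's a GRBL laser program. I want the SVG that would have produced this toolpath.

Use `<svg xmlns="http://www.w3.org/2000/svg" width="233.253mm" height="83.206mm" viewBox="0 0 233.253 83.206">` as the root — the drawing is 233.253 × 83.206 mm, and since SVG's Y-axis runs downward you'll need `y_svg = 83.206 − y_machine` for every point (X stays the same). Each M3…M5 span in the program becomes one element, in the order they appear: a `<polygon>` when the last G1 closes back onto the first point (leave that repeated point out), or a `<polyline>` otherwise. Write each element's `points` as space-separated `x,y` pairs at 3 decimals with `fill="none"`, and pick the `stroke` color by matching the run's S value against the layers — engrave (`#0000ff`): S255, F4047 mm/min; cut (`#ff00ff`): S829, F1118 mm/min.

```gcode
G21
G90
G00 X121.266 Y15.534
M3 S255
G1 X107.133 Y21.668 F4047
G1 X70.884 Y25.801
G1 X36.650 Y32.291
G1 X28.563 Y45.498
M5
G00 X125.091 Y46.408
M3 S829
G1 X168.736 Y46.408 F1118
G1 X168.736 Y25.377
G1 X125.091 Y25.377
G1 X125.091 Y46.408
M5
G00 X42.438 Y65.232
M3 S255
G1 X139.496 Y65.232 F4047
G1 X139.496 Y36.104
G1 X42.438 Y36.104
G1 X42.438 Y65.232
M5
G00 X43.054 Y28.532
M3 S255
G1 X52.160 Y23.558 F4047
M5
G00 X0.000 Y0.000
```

<svg xmlns="http://www.w3.org/2000/svg" width="233.253mm" height="83.206mm" viewBox="0 0 233.253 83.206">
  <polyline points="121.266,67.672 107.133,61.538 70.884,57.405 36.650,50.915 28.563,37.708" fill="none" stroke="#0000ff"/>
  <polygon points="125.091,36.798 168.736,36.798 168.736,57.829 125.091,57.829" fill="none" stroke="#ff00ff"/>
  <polygon points="42.438,17.974 139.496,17.974 139.496,47.102 42.438,47.102" fill="none" stroke="#0000ff"/>
  <polyline points="43.054,54.674 52.160,59.648" fill="none" stroke="#0000ff"/>
</svg>

y_svg = 83.206 − y_m.

[1] S255→`#0000ff` (engrave); open run; points: 121.266,67.672 107.133,61.538 70.884,57.405 36.650,50.915 28.563,37.708

[2] S829→`#ff00ff` (cut); closed run; points: 125.091,36.798 168.736,36.798 168.736,57.829 125.091,57.829

[3] S255→`#0000ff` (engrave); closed run; points: 42.438,17.974 139.496,17.974 139.496,47.102 42.438,47.102

[4] S255→`#0000ff` (engrave); open run; points: 43.054,54.674 52.160,59.648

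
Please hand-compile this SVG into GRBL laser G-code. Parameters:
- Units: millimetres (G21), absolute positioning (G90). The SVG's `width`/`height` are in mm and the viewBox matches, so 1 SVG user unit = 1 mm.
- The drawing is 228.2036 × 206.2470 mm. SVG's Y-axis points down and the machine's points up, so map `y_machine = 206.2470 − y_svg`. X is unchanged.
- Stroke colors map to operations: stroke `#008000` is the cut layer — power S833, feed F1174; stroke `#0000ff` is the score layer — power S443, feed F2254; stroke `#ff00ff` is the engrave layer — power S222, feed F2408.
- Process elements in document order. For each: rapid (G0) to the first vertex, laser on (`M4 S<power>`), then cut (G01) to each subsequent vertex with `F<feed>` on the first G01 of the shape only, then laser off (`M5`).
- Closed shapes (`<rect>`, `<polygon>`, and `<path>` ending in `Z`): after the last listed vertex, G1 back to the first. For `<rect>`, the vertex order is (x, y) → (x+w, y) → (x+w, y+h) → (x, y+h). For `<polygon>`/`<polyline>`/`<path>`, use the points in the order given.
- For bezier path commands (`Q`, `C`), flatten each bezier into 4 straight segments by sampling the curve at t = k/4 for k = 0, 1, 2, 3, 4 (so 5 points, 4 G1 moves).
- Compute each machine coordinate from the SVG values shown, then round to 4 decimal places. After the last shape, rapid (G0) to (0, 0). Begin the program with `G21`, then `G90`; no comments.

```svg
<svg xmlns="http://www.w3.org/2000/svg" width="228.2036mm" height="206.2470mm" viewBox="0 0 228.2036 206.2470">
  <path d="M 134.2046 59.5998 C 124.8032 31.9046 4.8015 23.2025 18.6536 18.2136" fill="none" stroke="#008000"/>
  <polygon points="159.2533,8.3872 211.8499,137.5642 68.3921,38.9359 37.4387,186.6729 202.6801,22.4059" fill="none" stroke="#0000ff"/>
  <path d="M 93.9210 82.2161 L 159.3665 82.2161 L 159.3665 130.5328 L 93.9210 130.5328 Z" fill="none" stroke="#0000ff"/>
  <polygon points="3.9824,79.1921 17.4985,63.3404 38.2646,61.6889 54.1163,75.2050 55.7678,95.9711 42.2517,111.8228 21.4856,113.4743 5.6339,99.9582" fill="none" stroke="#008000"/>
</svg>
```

viewBox `0 0 228.2036 206.2470` with mm width/height → 1 unit = 1 mm. Flip: y_m = 206.2470 − y_svg.

**Shape 1** — `<path>` cubic bezier, stroke `#008000` → cut (S833, F1174). Control points (SVG): P0=(134.2046,59.5998), P1=(124.8032,31.9046), P2=(4.8015,23.2025), P3=(18.6536,18.2136); sampled at t=k/4. Machine vertices: (134.2046,146.6472) → (110.2356,164.0961) → (67.7090,175.8552) → (29.5425,183.3568) → (18.6536,188.0334). Open path.

**Shape 2** — `<polygon>` closed polygon, stroke `#0000ff` → score (S443, F2254). Machine vertices: (159.2533,197.8598) → (211.8499,68.6828) → (68.3921,167.3111) → (37.4387,19.5741) → (202.6801,183.8411) → (159.2533,197.8598). Closed: final G1 returns to the first vertex.

**Shape 3** — `<path>` rectangle, stroke `#0000ff` → score (S443, F2254). Machine vertices: (93.9210,124.0309) → (159.3665,124.0309) → (159.3665,75.7142) → (93.9210,75.7142) → (93.9210,124.0309). Closed: final G1 returns to the first vertex.

**Shape 4** — `<polygon>` regular polygon, stroke `#008000` → cut (S833, F1174). Machine vertices: (3.9824,127.0549) → (17.4985,142.9066) → (38.2646,144.5581) → (54.1163,131.0420) → (55.7678,110.2759) → (42.2517,94.4242) → (21.4856,92.7727) → (5.6339,106.2888) → (3.9824,127.0549). Closed: final G1 returns to the first vertex.

G21
G90
G0 X134.2046 Y146.6472
M4 S833
G01 X110.2356 Y164.0961 F1174
G01 X67.7090 Y175.8552
G01 X29.5425 Y183.3568
G01 X18.6536 Y188.0334
M5
G0 X159.2533 Y197.8598
M4 S443
G01 X211.8499 Y68.6828 F2254
G01 X68.3921 Y167.3111
G01 X37.4387 Y19.5741
G01 X202.6801 Y183.8411
G01 X159.2533 Y197.8598
M5
G0 X93.9210 Y124.0309
M4 S443
G01 X159.3665 Y124.0309 F2254
G01 X159.3665 Y75.7142
G01 X93.9210 Y75.7142
G01 X93.9210 Y124.0309
M5
G0 X3.9824 Y127.0549
M4 S833
G01 X17.4985 Y142.9066 F1174
G01 X38.2646 Y144.5581
G01 X54.1163 Y131.0420
G01 X55.7678 Y110.2759
G01 X42.2517 Y94.4242
G01 X21.4856 Y92.7727
G01 X5.6339 Y106.2888
G01 X3.9824 Y127.0549
M5
G0 X0.0000 Y0.0000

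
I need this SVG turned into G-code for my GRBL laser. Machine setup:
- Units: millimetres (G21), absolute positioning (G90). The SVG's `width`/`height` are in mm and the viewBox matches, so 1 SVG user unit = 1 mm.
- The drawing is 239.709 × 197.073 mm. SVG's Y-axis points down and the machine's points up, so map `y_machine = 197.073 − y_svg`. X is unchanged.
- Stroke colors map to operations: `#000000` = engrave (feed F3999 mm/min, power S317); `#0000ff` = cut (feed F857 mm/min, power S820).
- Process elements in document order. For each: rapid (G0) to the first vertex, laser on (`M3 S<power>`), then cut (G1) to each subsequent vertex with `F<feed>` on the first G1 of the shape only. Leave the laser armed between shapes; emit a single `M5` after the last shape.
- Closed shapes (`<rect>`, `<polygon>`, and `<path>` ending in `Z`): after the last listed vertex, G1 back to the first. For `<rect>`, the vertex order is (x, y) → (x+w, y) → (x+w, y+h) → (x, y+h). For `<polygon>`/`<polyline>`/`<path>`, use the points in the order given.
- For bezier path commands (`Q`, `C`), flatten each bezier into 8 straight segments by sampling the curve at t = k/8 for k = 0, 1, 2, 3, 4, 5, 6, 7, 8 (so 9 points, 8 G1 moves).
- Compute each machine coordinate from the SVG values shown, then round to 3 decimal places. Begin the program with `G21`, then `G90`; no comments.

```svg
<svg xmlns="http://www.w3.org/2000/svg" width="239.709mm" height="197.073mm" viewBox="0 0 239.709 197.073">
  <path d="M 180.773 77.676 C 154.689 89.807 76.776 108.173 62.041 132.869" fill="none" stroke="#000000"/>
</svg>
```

G21
G90
G0 X180.773 Y119.397
M3 S317
G1 X168.787 Y114.555 F3999
G1 X153.289 Y109.128
G1 X135.628 Y103.114
G1 X117.151 Y96.512
G1 X99.206 Y89.322
G1 X83.141 Y81.541
G1 X70.303 Y73.168
G1 X62.041 Y64.204
M5

viewBox `0 0 239.709 197.073` with mm width/height → 1 unit = 1 mm. Flip: y_m = 197.073 − y_svg.

**Shape 1** — `<path>` cubic bezier, stroke `#000000` → engrave (S317, F3999). Control points (SVG): P0=(180.773,77.676), P1=(154.689,89.807), P2=(76.776,108.173), P3=(62.041,132.869); sampled at t=k/8. Machine vertices: (180.773,119.397) → (168.787,114.555) → (153.289,109.128) → (135.628,103.114) → (117.151,96.512) → (99.206,89.322) → (83.141,81.541) → (70.303,73.168) → (62.041,64.204). Open path.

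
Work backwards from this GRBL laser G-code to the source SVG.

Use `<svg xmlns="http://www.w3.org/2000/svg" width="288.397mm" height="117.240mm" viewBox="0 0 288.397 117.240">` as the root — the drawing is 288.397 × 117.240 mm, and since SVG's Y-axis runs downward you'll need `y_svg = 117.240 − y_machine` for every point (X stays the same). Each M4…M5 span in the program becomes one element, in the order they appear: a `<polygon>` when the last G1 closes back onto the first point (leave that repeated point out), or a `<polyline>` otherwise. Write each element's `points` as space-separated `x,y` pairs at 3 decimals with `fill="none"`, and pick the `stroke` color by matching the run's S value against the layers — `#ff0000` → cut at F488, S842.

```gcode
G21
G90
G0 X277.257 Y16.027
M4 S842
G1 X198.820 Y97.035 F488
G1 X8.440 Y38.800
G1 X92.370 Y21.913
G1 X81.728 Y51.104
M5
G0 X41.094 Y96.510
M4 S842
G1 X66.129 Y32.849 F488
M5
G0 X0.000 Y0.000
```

y_svg = 117.240 − y_m. Every run uses S842, so all elements get stroke `#ff0000` (cut).

[1] open run; points: 277.257,101.213 198.820,20.205 8.440,78.440 92.370,95.327 81.728,66.136

[2] open run; points: 41.094,20.730 66.129,84.391

<svg xmlns="http://www.w3.org/2000/svg" width="288.397mm" height="117.240mm" viewBox="0 0 288.397 117.240">
  <polyline points="277.257,101.213 198.820,20.205 8.440,78.440 92.370,95.327 81.728,66.136" fill="none" stroke="#ff0000"/>
  <polyline points="41.094,20.730 66.129,84.391" fill="none" stroke="#ff0000"/>
</svg>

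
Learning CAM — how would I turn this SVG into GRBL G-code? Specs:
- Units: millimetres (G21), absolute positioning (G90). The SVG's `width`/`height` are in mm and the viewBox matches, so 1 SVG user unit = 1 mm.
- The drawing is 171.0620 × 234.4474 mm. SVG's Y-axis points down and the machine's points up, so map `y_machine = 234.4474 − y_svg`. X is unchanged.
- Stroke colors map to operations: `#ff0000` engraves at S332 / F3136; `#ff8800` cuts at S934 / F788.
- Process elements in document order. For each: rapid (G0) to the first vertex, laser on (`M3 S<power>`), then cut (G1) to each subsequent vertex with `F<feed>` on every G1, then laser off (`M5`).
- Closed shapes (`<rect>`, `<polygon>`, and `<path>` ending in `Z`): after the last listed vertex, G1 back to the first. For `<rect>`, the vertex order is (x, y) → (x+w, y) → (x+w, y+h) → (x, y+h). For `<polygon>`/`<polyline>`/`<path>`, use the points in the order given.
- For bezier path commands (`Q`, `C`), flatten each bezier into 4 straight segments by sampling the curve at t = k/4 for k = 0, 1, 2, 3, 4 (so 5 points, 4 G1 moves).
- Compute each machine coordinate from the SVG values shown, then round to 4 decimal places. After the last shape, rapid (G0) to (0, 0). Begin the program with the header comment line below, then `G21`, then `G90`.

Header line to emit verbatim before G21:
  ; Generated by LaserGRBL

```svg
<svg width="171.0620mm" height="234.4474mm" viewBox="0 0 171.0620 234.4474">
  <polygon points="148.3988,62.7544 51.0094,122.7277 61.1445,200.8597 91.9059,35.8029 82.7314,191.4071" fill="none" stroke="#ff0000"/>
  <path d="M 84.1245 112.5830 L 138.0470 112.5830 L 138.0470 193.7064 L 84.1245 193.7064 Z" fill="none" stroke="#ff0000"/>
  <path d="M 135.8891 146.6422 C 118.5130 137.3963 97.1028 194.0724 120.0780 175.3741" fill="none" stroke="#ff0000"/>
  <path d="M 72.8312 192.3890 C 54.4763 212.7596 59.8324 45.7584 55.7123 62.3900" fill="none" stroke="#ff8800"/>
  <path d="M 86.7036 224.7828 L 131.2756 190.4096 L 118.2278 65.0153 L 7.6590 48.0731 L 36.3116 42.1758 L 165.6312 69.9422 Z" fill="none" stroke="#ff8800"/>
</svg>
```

; Generated by LaserGRBL
G21
G90
G0 X148.3988 Y171.6930
M3 S332
G1 X51.0094 Y111.7197 F3136
G1 X61.1445 Y33.5877 F3136
G1 X91.9059 Y198.6445 F3136
G1 X82.7314 Y43.0403 F3136
G1 X148.3988 Y171.6930 F3136
M5
G0 X84.1245 Y121.8644
M3 S332
G1 X138.0470 Y121.8644 F3136
G1 X138.0470 Y40.7410 F3136
G1 X84.1245 Y40.7410 F3136
G1 X84.1245 Y121.8644 F3136
M5
G0 X135.8891 Y87.8052
M3 S332
G1 X122.8572 Y84.5870 F3136
G1 X112.8518 Y69.8946 F3136
G1 X110.4123 Y56.9745 F3136
G1 X120.0780 Y59.0733 F3136
M5
G0 X72.8312 Y42.0584
M3 S934
G1 X62.9923 Y56.1157 F788
G1 X58.9337 Y105.6558 F788
G1 X57.5441 Y155.8969 F788
G1 X55.7123 Y172.0574 F788
M5
G0 X86.7036 Y9.6646
M3 S934
G1 X131.2756 Y44.0378 F788
G1 X118.2278 Y169.4321 F788
G1 X7.6590 Y186.3743 F788
G1 X36.3116 Y192.2716 F788
G1 X165.6312 Y164.5052 F788
G1 X86.7036 Y9.6646 F788
M5
G0 X0.0000 Y0.0000

viewBox `0 0 171.0620 234.4474` with mm width/height → 1 unit = 1 mm. Flip: y_m = 234.4474 − y_svg.

**Shape 1** — `<polygon>` closed polygon, stroke `#ff0000` → engrave (S332, F3136). Machine vertices: (148.3988,171.6930) → (51.0094,111.7197) → (61.1445,33.5877) → (91.9059,198.6445) → (82.7314,43.0403) → (148.3988,171.6930). Closed: final G1 returns to the first vertex.

**Shape 2** — `<path>` rectangle, stroke `#ff0000` → engrave (S332, F3136). Machine vertices: (84.1245,121.8644) → (138.0470,121.8644) → (138.0470,40.7410) → (84.1245,40.7410) → (84.1245,121.8644). Closed: final G1 returns to the first vertex.

**Shape 3** — `<path>` cubic bezier, stroke `#ff0000` → engrave (S332, F3136). Control points (SVG): P0=(135.8891,146.6422), P1=(118.5130,137.3963), P2=(97.1028,194.0724), P3=(120.0780,175.3741); sampled at t=k/4. Machine vertices: (135.8891,87.8052) → (122.8572,84.5870) → (112.8518,69.8946) → (110.4123,56.9745) → (120.0780,59.0733). Open path.

**Shape 4** — `<path>` cubic bezier, stroke `#ff8800` → cut (S934, F788). Control points (SVG): P0=(72.8312,192.3890), P1=(54.4763,212.7596), P2=(59.8324,45.7584), P3=(55.7123,62.3900); sampled at t=k/4. Machine vertices: (72.8312,42.0584) → (62.9923,56.1157) → (58.9337,105.6558) → (57.5441,155.8969) → (55.7123,172.0574). Open path.

**Shape 5** — `<path>` closed polygon, stroke `#ff8800` → cut (S934, F788). Machine vertices: (86.7036,9.6646) → (131.2756,44.0378) → (118.2278,169.4321) → (7.6590,186.3743) → (36.3116,192.2716) → (165.6312,164.5052) → (86.7036,9.6646). Closed: final G1 returns to the first vertex.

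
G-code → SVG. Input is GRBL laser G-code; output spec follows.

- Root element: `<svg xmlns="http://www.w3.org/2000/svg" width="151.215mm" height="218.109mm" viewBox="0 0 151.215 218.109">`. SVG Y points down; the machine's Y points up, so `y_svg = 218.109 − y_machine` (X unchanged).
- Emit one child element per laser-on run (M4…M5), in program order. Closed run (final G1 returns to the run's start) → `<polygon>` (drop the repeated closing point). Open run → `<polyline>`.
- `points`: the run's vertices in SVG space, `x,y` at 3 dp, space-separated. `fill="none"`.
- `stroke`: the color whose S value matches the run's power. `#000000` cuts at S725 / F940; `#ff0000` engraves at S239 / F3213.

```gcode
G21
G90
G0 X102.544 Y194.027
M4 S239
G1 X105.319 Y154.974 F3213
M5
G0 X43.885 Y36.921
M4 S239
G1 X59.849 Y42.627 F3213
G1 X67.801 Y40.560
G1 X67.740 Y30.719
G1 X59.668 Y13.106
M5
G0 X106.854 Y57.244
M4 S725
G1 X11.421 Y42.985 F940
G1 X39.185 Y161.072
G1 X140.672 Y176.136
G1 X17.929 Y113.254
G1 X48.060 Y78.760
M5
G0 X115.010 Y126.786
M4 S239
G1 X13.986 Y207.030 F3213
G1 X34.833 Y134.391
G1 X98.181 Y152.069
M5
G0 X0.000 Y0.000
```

<svg xmlns="http://www.w3.org/2000/svg" width="151.215mm" height="218.109mm" viewBox="0 0 151.215 218.109">
  <polyline points="102.544,24.082 105.319,63.135" fill="none" stroke="#ff0000"/>
  <polyline points="43.885,181.188 59.849,175.482 67.801,177.549 67.740,187.390 59.668,205.003" fill="none" stroke="#ff0000"/>
  <polyline points="106.854,160.865 11.421,175.124 39.185,57.037 140.672,41.973 17.929,104.855 48.060,139.349" fill="none" stroke="#000000"/>
  <polyline points="115.010,91.323 13.986,11.079 34.833,83.718 98.181,66.040" fill="none" stroke="#ff0000"/>
</svg>

Machine Y-up, SVG Y-down with viewBox height 218.109, so y_svg = 218.109 − y_machine; X carries over.

Run 1: power S239 maps to stroke `#ff0000` (engrave). The run is open, so emit a `<polyline>` with points (Y-flipped): 102.544,24.082 105.319,63.135.

Run 2: S239 ⇒ engrave layer `#ff0000`. The run is open, so emit a `<polyline>` with points (Y-flipped): 43.885,181.188 59.849,175.482 67.801,177.549 67.740,187.390 59.668,205.003.

Run 3: power S725 maps to stroke `#000000` (cut). The run is open, so emit a `<polyline>` with points (Y-flipped): 106.854,160.865 11.421,175.124 39.185,57.037 140.672,41.973 17.929,104.855 48.060,139.349.

Run 4: the run's S239 means `#ff0000` (engrave). The run is open, so emit a `<polyline>` with points (Y-flipped): 115.010,91.323 13.986,11.079 34.833,83.718 98.181,66.040.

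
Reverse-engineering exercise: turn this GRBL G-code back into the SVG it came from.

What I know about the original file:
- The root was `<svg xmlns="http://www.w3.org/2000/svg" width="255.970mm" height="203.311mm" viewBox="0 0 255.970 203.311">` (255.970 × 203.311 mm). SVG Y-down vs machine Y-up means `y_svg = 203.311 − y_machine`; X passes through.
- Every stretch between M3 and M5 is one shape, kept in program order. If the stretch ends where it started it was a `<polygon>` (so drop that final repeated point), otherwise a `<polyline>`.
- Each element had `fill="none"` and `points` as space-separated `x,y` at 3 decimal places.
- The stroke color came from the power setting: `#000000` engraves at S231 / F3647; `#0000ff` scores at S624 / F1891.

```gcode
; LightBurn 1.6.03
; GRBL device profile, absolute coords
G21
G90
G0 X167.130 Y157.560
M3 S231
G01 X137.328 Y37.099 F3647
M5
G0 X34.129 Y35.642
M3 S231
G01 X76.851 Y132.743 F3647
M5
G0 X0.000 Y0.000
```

Machine Y-up, SVG Y-down with viewBox height 203.311, so y_svg = 203.311 − y_machine; X carries over. Every run uses S231, so all elements get stroke `#000000` (engrave).

Run 1: The run is open, so emit a `<polyline>` with points (Y-flipped): 167.130,45.751 137.328,166.212.

Run 2: The run is open, so emit a `<polyline>` with points (Y-flipped): 34.129,167.669 76.851,70.568.

<svg xmlns="http://www.w3.org/2000/svg" width="255.970mm" height="203.311mm" viewBox="0 0 255.970 203.311">
  <polyline points="167.130,45.751 137.328,166.212" fill="none" stroke="#000000"/>
  <polyline points="34.129,167.669 76.851,70.568" fill="none" stroke="#000000"/>
</svg>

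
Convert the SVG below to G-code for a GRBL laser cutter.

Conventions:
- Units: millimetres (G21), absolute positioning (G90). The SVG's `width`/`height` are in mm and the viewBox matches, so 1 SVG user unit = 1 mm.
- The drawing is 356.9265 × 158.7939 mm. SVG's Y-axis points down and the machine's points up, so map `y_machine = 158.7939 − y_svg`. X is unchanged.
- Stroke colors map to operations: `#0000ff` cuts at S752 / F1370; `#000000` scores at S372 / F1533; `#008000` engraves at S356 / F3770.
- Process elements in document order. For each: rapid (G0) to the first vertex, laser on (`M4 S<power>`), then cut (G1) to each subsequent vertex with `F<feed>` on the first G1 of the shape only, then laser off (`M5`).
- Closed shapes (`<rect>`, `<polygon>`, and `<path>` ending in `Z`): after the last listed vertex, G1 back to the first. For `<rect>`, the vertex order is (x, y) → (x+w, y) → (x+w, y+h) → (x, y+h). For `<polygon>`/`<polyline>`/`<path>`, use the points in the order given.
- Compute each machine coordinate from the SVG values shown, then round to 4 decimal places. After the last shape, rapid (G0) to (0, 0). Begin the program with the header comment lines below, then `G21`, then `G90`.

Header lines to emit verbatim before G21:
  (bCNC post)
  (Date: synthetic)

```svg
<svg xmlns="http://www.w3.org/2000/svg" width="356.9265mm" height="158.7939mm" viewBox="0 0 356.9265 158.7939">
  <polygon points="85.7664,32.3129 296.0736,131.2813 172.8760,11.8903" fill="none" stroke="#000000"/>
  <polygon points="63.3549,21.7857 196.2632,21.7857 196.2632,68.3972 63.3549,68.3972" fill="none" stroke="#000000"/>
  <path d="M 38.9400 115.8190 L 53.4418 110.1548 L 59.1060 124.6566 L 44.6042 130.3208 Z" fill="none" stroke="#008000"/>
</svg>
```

1 u = 1 mm; y_m = 158.7939 − y.

[1] `<polygon>` closed polygon, #000000→score S372 F1533: (85.7664,126.4810) → (296.0736,27.5126) → (172.8760,146.9036) → (85.7664,126.4810) (closed)

[2] `<polygon>` rectangle, #000000→score S372 F1533: (63.3549,137.0082) → (196.2632,137.0082) → (196.2632,90.3967) → (63.3549,90.3967) → (63.3549,137.0082) (closed)

[3] `<path>` regular polygon, #008000→engrave S356 F3770: (38.9400,42.9749) → (53.4418,48.6391) → (59.1060,34.1373) → (44.6042,28.4731) → (38.9400,42.9749) (closed)

(bCNC post)
(Date: synthetic)
G21
G90
G0 X85.7664 Y126.4810
M4 S372
G1 X296.0736 Y27.5126 F1533
G1 X172.8760 Y146.9036
G1 X85.7664 Y126.4810
M5
G0 X63.3549 Y137.0082
M4 S372
G1 X196.2632 Y137.0082 F1533
G1 X196.2632 Y90.3967
G1 X63.3549 Y90.3967
G1 X63.3549 Y137.0082
M5
G0 X38.9400 Y42.9749
M4 S356
G1 X53.4418 Y48.6391 F3770
G1 X59.1060 Y34.1373
G1 X44.6042 Y28.4731
G1 X38.9400 Y42.9749
M5
G0 X0.0000 Y0.0000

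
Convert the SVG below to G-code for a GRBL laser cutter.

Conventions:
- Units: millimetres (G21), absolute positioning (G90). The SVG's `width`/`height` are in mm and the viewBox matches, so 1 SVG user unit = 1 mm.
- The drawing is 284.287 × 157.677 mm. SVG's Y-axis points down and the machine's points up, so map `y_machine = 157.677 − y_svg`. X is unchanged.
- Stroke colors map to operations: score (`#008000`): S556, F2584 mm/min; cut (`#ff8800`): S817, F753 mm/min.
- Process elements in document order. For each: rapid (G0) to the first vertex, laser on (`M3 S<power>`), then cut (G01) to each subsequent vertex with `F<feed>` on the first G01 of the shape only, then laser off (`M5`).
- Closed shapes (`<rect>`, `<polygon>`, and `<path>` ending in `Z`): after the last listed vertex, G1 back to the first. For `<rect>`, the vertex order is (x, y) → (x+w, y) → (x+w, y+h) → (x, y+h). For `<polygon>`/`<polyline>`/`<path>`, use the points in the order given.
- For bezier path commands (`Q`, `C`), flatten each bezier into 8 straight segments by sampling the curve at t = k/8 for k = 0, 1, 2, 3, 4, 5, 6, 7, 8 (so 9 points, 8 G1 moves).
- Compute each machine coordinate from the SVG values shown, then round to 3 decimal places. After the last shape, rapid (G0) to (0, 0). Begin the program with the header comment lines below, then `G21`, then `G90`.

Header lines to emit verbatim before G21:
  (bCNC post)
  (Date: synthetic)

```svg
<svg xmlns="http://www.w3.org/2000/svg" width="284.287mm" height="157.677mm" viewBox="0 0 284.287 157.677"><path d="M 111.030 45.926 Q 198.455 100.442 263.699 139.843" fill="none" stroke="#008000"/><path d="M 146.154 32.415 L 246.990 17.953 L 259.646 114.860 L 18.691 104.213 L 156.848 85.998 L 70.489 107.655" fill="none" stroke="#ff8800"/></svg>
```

viewBox `0 0 284.287 157.677` with mm width/height → 1 unit = 1 mm. Flip: y_m = 157.677 − y_svg.

**Shape 1** — `<path>` quadratic bezier, stroke `#008000` → score (S556, F2584). Control points (SVG): P0=(111.030,45.926), P1=(198.455,100.442), P2=(263.699,139.843); sampled at t=k/8. Machine vertices: (111.030,111.751) → (132.540,98.358) → (153.356,85.438) → (173.480,72.990) → (192.910,61.014) → (211.647,49.510) → (229.691,38.479) → (247.041,27.920) → (263.699,17.834). Open path.

**Shape 2** — `<path>` open polyline, stroke `#ff8800` → cut (S817, F753). Machine vertices: (146.154,125.262) → (246.990,139.724) → (259.646,42.817) → (18.691,53.464) → (156.848,71.679) → (70.489,50.022). Open path.

(bCNC post)
(Date: synthetic)
G21
G90
G0 X111.030 Y111.751
M3 S556
G01 X132.540 Y98.358 F2584
G01 X153.356 Y85.438
G01 X173.480 Y72.990
G01 X192.910 Y61.014
G01 X211.647 Y49.510
G01 X229.691 Y38.479
G01 X247.041 Y27.920
G01 X263.699 Y17.834
M5
G0 X146.154 Y125.262
M3 S817
G01 X246.990 Y139.724 F753
G01 X259.646 Y42.817
G01 X18.691 Y53.464
G01 X156.848 Y71.679
G01 X70.489 Y50.022
M5
G0 X0.000 Y0.000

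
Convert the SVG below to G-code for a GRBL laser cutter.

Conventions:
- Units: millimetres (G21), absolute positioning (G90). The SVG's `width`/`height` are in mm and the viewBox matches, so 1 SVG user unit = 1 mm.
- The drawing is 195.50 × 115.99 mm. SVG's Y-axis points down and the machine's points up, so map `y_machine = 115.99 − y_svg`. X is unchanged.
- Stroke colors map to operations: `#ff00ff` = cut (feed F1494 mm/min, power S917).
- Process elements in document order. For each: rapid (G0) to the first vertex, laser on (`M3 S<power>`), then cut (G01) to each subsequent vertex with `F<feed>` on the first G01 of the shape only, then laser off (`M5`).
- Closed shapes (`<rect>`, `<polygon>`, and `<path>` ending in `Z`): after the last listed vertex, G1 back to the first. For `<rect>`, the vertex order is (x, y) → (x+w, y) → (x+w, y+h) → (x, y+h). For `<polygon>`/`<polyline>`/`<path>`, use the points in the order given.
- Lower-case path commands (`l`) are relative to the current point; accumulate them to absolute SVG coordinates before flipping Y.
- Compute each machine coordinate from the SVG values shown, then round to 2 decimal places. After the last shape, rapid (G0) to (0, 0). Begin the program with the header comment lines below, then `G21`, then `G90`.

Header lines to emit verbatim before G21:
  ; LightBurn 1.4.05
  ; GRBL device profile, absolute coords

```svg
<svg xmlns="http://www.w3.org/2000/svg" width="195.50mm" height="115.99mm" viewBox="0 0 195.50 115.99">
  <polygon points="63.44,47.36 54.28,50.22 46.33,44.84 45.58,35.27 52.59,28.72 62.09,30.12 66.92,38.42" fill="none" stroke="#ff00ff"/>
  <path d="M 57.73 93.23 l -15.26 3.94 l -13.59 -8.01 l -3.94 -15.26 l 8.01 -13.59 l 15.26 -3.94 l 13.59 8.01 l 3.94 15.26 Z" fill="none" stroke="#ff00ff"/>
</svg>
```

viewBox `0 0 195.50 115.99` with mm width/height → 1 unit = 1 mm. Flip: y_m = 115.99 − y_svg.

**Shape 1** — `<polygon>` regular polygon, stroke `#ff00ff` → cut (S917, F1494). Machine vertices: (63.44,68.63) → (54.28,65.77) → (46.33,71.15) → (45.58,80.72) → (52.59,87.27) → (62.09,85.87) → (66.92,77.57) → (63.44,68.63). Closed: final G1 returns to the first vertex.

**Shape 2** — `<path>` regular polygon, stroke `#ff00ff` → cut (S917, F1494). Machine vertices: (57.73,22.76) → (42.47,18.82) → (28.88,26.83) → (24.94,42.09) → (32.95,55.68) → (48.21,59.62) → (61.80,51.61) → (65.74,36.35) → (57.73,22.76). Closed: final G1 returns to the first vertex.

; LightBurn 1.4.05
; GRBL device profile, absolute coords
G21
G90
G0 X63.44 Y68.63
M3 S917
G01 X54.28 Y65.77 F1494
G01 X46.33 Y71.15
G01 X45.58 Y80.72
G01 X52.59 Y87.27
G01 X62.09 Y85.87
G01 X66.92 Y77.57
G01 X63.44 Y68.63
M5
G0 X57.73 Y22.76
M3 S917
G01 X42.47 Y18.82 F1494
G01 X28.88 Y26.83
G01 X24.94 Y42.09
G01 X32.95 Y55.68
G01 X48.21 Y59.62
G01 X61.80 Y51.61
G01 X65.74 Y36.35
G01 X57.73 Y22.76
M5
G0 X0.00 Y0.00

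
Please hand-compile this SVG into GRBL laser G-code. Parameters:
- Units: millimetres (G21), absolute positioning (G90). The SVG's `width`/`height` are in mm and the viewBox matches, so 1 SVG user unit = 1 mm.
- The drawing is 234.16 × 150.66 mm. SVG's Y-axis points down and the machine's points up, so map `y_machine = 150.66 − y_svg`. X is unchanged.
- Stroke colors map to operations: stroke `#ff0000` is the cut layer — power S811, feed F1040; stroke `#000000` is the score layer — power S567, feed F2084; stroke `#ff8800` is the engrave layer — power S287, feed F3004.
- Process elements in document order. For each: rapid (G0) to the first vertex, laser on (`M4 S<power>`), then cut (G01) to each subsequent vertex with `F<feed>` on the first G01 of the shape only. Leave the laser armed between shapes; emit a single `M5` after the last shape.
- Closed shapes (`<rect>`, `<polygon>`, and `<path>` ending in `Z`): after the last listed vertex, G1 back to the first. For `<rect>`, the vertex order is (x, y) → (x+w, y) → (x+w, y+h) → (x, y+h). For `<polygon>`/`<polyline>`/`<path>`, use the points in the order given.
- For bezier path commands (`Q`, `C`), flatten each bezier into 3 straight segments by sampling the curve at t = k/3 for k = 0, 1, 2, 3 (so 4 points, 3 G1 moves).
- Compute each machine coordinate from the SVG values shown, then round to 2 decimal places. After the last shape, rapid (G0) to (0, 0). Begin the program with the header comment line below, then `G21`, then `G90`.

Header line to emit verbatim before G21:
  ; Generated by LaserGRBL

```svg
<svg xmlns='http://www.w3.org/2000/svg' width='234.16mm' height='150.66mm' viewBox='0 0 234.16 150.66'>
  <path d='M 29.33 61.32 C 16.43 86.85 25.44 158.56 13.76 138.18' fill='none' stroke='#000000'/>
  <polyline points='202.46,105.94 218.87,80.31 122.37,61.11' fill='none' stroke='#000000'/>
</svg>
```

1 u = 1 mm; y_m = 150.66 − y.

[1] `<path>` cubic bezier, #000000→score S567 F2084: (29.33,89.34) → (22.16,53.54) → (20.12,17.68) → (13.76,12.48)

[2] `<polyline>` open polyline, #000000→score S567 F2084: (202.46,44.72) → (218.87,70.35) → (122.37,89.55)

; Generated by LaserGRBL
G21
G90
G0 X29.33 Y89.34
M4 S567
G01 X22.16 Y53.54 F2084
G01 X20.12 Y17.68
G01 X13.76 Y12.48
G0 X202.46 Y44.72
M4 S567
G01 X218.87 Y70.35 F2084
G01 X122.37 Y89.55
M5
G0 X0.00 Y0.00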